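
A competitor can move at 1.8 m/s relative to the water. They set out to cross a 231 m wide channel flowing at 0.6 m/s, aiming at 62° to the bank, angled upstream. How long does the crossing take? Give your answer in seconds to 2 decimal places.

145.35 s

The component of the competitor's velocity perpendicular to the bank is 1.8 × sin 62° = 1.589 m/s.
The flow acts along the bank and has no component across it.
Time = 231 / 1.589 = 145.346 s.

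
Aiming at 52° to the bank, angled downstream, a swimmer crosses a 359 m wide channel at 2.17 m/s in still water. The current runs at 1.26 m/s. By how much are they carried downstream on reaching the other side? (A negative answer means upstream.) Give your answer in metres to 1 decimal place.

545.0 m

Perpendicular speed = 1.710 m/s; crossing time = 359 / 1.710 = 209.944 s.
Net downstream speed = 2.596 m/s.
Drift = 2.596 × 209.944 = 545.010 m (downstream).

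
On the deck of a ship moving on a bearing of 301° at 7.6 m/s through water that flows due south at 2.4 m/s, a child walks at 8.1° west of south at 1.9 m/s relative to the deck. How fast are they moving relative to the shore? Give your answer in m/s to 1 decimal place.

6.8 m/s

In east/north components (m/s): child relative to ship = (-0.268, -1.881); ship relative to water = (-6.514, 3.914); water relative to ground = (0.000, -2.400).
Sum = (-6.782, -0.367) m/s.
Speed = |(-6.782, -0.367)| = 6.792 m/s.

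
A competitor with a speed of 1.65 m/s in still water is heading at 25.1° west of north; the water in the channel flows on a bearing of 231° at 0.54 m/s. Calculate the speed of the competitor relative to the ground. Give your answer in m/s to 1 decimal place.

Taking east as x and north as y: velocity relative to the water = (-0.700, 1.494) m/s; the water relative to ground = (-0.420, -0.340) m/s.
Velocity relative to ground = (-0.700, 1.494) + (-0.420, -0.340) = (-1.120, 1.154) m/s.
Speed = |(-1.120, 1.154)| = 1.608 m/s.

1.6 m/s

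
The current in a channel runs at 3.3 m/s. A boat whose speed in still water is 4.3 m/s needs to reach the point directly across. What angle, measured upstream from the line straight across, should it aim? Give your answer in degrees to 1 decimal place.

50.1°

To cancel the current, the upstream component of the boat's velocity must equal the flow: 4.3 sin θ = 3.3.
sin θ = 3.3 / 4.3 = 0.7674.
θ = arcsin(0.7674) = 50.125°.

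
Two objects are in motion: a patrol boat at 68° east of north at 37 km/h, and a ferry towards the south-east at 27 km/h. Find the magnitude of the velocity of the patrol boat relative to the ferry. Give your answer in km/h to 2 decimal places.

36.29 km/h

Taking east as x and north as y: patrol boat velocity = (34.306, 13.860) km/h; ferry velocity = (19.092, -19.092) km/h.
Velocity of patrol boat relative to ferry = (34.306, 13.860) − (19.092, -19.092) = (15.214, 32.952) km/h.
Magnitude = |(15.214, 32.952)| = 36.295 km/h.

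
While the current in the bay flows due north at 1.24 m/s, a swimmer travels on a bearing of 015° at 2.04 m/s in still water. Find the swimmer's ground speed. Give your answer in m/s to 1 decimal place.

3.3 m/s

Taking east as x and north as y: velocity relative to the water = (0.528, 1.970) m/s; the water relative to ground = (0.000, 1.240) m/s.
Velocity relative to ground = (0.528, 1.970) + (0.000, 1.240) = (0.528, 3.210) m/s.
Speed = |(0.528, 3.210)| = 3.254 m/s.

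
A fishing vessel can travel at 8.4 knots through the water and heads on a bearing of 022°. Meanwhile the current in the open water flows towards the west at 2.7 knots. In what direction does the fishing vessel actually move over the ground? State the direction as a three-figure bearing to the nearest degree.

003°

Taking east as x and north as y: velocity relative to the water = (3.147, 7.788) knots; the water relative to ground = (-2.700, 0.000) knots.
Velocity relative to ground = (3.147, 7.788) + (-2.700, 0.000) = (0.447, 7.788) knots.
Bearing = atan2(0.45, 7.79) = 3.28° clockwise from north.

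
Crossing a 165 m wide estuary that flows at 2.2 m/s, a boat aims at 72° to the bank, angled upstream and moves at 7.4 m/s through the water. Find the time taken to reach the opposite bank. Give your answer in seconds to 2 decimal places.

23.44 s

The component of the boat's velocity perpendicular to the bank is 7.4 × sin 72° = 7.038 m/s.
The flow acts along the bank and has no component across it.
Time = 165 / 7.038 = 23.445 s.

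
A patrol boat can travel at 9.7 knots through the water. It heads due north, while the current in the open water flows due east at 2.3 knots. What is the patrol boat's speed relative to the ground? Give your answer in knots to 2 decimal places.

9.97 knots

Taking east as x and north as y: velocity relative to the water = (0.000, 9.700) knots; the water relative to ground = (2.300, 0.000) knots.
Velocity relative to ground = (0.000, 9.700) + (2.300, 0.000) = (2.300, 9.700) knots.
Speed = |(2.300, 9.700)| = 9.969 knots.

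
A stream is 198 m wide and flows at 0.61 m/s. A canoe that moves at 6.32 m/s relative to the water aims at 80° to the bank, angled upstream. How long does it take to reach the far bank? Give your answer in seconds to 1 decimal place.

31.8 s

The component of the canoe's velocity perpendicular to the bank is 6.32 × sin 80° = 6.224 m/s.
Only the cross-stream component determines the crossing time; the current contributes nothing perpendicular to the bank.
Time = 198 / 6.224 = 31.812 s.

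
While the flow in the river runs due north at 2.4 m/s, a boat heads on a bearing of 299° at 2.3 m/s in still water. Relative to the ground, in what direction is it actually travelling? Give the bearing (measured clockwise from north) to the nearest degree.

330°

Taking east as x and north as y: velocity relative to the water = (-2.012, 1.115) m/s; the water relative to ground = (0.000, 2.400) m/s.
Velocity relative to ground = (-2.012, 1.115) + (0.000, 2.400) = (-2.012, 3.515) m/s.
Bearing = atan2(-2.01, 3.52) = 330.22° clockwise from north.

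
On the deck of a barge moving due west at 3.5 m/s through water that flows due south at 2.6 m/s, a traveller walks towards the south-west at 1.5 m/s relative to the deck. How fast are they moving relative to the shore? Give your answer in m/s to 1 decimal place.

In east/north components (m/s): traveller relative to barge = (-1.061, -1.061); barge relative to water = (-3.500, 0.000); water relative to ground = (0.000, -2.600).
Sum = (-4.561, -3.661) m/s.
Speed = |(-4.561, -3.661)| = 5.848 m/s.

5.8 m/s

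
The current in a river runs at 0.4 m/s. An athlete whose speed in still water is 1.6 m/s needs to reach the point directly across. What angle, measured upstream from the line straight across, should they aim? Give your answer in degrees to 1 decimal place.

To cancel the current, the upstream component of the athlete's velocity must equal the flow: 1.6 sin θ = 0.4.
sin θ = 0.4 / 1.6 = 0.2500.
θ = arcsin(0.2500) = 14.478°.

14.5°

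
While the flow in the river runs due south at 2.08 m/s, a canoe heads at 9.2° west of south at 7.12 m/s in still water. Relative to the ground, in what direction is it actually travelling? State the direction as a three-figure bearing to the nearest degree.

Taking east as x and north as y: velocity relative to the water = (-1.138, -7.028) m/s; the water relative to ground = (0.000, -2.080) m/s.
Velocity relative to ground = (-1.138, -7.028) + (0.000, -2.080) = (-1.138, -9.108) m/s.
Bearing = atan2(-1.14, -9.11) = 187.12° clockwise from north.

187°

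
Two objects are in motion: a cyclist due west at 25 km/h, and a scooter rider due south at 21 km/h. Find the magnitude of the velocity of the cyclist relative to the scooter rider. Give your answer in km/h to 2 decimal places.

Taking east as x and north as y: cyclist velocity = (-25.000, 0.000) km/h; scooter rider velocity = (0.000, -21.000) km/h.
Velocity of cyclist relative to scooter rider = (-25.000, 0.000) − (0.000, -21.000) = (-25.000, 21.000) km/h.
Magnitude = |(-25.000, 21.000)| = 32.650 km/h.

32.65 km/h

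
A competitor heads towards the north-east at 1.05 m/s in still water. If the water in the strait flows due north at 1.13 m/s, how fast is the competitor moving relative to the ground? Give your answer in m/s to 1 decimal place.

2.0 m/s

Taking east as x and north as y: velocity relative to the water = (0.742, 0.742) m/s; the water relative to ground = (0.000, 1.130) m/s.
Velocity relative to ground = (0.742, 0.742) + (0.000, 1.130) = (0.742, 1.872) m/s.
Speed = |(0.742, 1.872)| = 2.014 m/s.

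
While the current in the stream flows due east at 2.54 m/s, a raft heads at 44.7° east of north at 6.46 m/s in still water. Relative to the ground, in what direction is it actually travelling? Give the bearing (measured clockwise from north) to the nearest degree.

Taking east as x and north as y: velocity relative to the water = (4.544, 4.592) m/s; the water relative to ground = (2.540, 0.000) m/s.
Velocity relative to ground = (4.544, 4.592) + (2.540, 0.000) = (7.084, 4.592) m/s.
Bearing = atan2(7.08, 4.59) = 57.05° clockwise from north.

057°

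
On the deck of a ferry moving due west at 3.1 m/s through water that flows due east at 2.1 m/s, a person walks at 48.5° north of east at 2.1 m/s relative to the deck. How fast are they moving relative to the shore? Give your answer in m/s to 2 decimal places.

1.62 m/s

In east/north components (m/s): person relative to ferry = (1.392, 1.573); ferry relative to water = (-3.100, 0.000); water relative to ground = (2.100, 0.000).
Sum = (0.392, 1.573) m/s.
Speed = |(0.392, 1.573)| = 1.621 m/s.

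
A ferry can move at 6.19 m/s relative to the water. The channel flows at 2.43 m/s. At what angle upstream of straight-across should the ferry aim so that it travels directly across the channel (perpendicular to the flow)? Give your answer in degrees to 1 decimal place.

To cancel the current, the upstream component of the ferry's velocity must equal the flow: 6.19 sin θ = 2.43.
sin θ = 2.43 / 6.19 = 0.3926.
θ = arcsin(0.3926) = 23.114°.

23.1°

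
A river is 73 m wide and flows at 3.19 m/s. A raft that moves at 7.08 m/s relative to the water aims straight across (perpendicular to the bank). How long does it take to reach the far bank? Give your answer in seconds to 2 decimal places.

10.31 s

The component of the raft's velocity perpendicular to the bank is 7.08 m/s.
The current is parallel to the bank, so it does not affect the crossing time.
Time = 73 / 7.080 = 10.311 s.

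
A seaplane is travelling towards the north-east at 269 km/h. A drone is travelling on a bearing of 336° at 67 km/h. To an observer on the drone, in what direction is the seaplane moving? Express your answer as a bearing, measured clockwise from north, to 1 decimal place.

Taking east as x and north as y: seaplane velocity = (190.212, 190.212) km/h; drone velocity = (-27.251, 61.208) km/h.
Velocity of seaplane relative to drone = (190.212, 190.212) − (-27.251, 61.208) = (217.463, 129.004) km/h.
Bearing = atan2(217.46, 129.00) = 59.32° clockwise from north.

059.3°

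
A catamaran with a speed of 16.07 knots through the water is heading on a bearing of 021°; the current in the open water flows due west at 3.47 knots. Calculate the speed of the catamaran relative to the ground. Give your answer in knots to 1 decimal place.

Taking east as x and north as y: velocity relative to the water = (5.759, 15.003) knots; the water relative to ground = (-3.470, 0.000) knots.
Velocity relative to ground = (5.759, 15.003) + (-3.470, 0.000) = (2.289, 15.003) knots.
Speed = |(2.289, 15.003)| = 15.176 knots.

15.2 knots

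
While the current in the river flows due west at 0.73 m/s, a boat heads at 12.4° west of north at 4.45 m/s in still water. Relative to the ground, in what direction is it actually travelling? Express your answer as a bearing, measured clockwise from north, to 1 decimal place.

Taking east as x and north as y: velocity relative to the water = (-0.956, 4.346) m/s; the water relative to ground = (-0.730, 0.000) m/s.
Velocity relative to ground = (-0.956, 4.346) + (-0.730, 0.000) = (-1.686, 4.346) m/s.
Bearing = atan2(-1.69, 4.35) = 338.80° clockwise from north.

338.8°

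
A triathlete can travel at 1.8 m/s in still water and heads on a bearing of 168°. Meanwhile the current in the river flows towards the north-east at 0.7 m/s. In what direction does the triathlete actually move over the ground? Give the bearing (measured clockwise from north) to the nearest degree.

146°

Taking east as x and north as y: velocity relative to the water = (0.374, -1.761) m/s; the water relative to ground = (0.495, 0.495) m/s.
Velocity relative to ground = (0.374, -1.761) + (0.495, 0.495) = (0.869, -1.266) m/s.
Bearing = atan2(0.87, -1.27) = 145.52° clockwise from north.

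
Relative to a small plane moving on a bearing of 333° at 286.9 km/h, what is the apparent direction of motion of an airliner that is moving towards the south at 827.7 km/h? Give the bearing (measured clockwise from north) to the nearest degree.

173°

Taking east as x and north as y: airliner velocity = (0.000, -827.700) km/h; small plane velocity = (-130.250, 255.630) km/h.
Velocity of airliner relative to small plane = (0.000, -827.700) − (-130.250, 255.630) = (130.250, -1083.330) km/h.
Bearing = atan2(130.25, -1083.33) = 173.14° clockwise from north.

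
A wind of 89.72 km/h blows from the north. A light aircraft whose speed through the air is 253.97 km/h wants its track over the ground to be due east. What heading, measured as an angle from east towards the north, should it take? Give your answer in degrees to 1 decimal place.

The wind pushes perpendicular to the desired track; the heading must have a component into the wind equal to 89.72 km/h: 253.97 sin θ = 89.72.
sin θ = 0.3533, so θ = 20.687°.

20.7°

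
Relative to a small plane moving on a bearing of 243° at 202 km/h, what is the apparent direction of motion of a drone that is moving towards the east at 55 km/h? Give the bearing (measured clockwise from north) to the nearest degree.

069°

Taking east as x and north as y: drone velocity = (55.000, 0.000) km/h; small plane velocity = (-179.983, -91.706) km/h.
Velocity of drone relative to small plane = (55.000, 0.000) − (-179.983, -91.706) = (234.983, 91.706) km/h.
Bearing = atan2(234.98, 91.71) = 68.68° clockwise from north.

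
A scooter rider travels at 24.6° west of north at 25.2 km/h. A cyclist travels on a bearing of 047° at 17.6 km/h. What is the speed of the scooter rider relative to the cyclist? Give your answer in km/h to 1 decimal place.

25.8 km/h

Taking east as x and north as y: scooter rider velocity = (-10.490, 22.913) km/h; cyclist velocity = (12.872, 12.003) km/h.
Velocity of scooter rider relative to cyclist = (-10.490, 22.913) − (12.872, 12.003) = (-23.362, 10.910) km/h.
Magnitude = |(-23.362, 10.910)| = 25.784 km/h.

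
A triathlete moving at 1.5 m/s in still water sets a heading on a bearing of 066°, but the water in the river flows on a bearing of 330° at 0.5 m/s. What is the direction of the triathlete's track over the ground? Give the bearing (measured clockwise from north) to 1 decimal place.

047.0°

Taking east as x and north as y: velocity relative to the water = (1.370, 0.610) m/s; the water relative to ground = (-0.250, 0.433) m/s.
Velocity relative to ground = (1.370, 0.610) + (-0.250, 0.433) = (1.120, 1.043) m/s.
Bearing = atan2(1.12, 1.04) = 47.04° clockwise from north.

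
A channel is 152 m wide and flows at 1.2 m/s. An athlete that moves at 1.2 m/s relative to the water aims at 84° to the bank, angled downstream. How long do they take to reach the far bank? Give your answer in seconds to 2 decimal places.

The component of the athlete's velocity perpendicular to the bank is 1.2 × sin 84° = 1.193 m/s.
The current is parallel to the bank, so it does not affect the crossing time.
Time = 152 / 1.193 = 127.364 s.

127.36 s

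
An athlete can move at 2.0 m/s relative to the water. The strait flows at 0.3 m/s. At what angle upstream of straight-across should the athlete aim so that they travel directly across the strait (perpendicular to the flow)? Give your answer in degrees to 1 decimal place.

8.6°

To cancel the current, the upstream component of the athlete's velocity must equal the flow: 2.0 sin θ = 0.3.
sin θ = 0.3 / 2.0 = 0.1500.
θ = arcsin(0.1500) = 8.627°.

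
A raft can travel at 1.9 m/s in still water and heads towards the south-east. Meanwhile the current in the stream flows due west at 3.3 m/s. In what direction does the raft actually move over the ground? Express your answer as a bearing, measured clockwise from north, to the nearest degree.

236°

Taking east as x and north as y: velocity relative to the water = (1.344, -1.344) m/s; the water relative to ground = (-3.300, 0.000) m/s.
Velocity relative to ground = (1.344, -1.344) + (-3.300, 0.000) = (-1.956, -1.344) m/s.
Bearing = atan2(-1.96, -1.34) = 235.52° clockwise from north.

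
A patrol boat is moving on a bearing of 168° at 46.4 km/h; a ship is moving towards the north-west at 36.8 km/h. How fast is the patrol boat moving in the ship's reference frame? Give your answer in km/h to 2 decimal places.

Taking east as x and north as y: patrol boat velocity = (9.647, -45.386) km/h; ship velocity = (-26.022, 26.022) km/h.
Velocity of patrol boat relative to ship = (9.647, -45.386) − (-26.022, 26.022) = (35.669, -71.408) km/h.
Magnitude = |(35.669, -71.408)| = 79.820 km/h.

79.82 km/h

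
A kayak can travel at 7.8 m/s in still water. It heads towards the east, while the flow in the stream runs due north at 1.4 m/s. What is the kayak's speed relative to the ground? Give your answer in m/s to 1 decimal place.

Taking east as x and north as y: velocity relative to the water = (7.800, 0.000) m/s; the water relative to ground = (0.000, 1.400) m/s.
Velocity relative to ground = (7.800, 0.000) + (0.000, 1.400) = (7.800, 1.400) m/s.
Speed = |(7.800, 1.400)| = 7.925 m/s.

7.9 m/s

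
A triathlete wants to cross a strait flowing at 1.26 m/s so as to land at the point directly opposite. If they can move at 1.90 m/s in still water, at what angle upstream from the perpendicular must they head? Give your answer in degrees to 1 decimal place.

41.5°

To cancel the current, the upstream component of the triathlete's velocity must equal the flow: 1.90 sin θ = 1.26.
sin θ = 1.26 / 1.90 = 0.6632.
θ = arcsin(0.6632) = 41.541°.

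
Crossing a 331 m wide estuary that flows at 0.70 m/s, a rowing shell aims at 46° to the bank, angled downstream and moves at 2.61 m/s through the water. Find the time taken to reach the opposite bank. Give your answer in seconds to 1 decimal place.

176.3 s

The component of the rowing shell's velocity perpendicular to the bank is 2.61 × sin 46° = 1.877 m/s.
Only the cross-stream component determines the crossing time; the current contributes nothing perpendicular to the bank.
Time = 331 / 1.877 = 176.300 s.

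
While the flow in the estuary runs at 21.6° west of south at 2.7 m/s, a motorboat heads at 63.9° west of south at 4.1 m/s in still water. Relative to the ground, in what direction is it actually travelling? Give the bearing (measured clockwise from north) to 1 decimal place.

Taking east as x and north as y: velocity relative to the water = (-3.682, -1.804) m/s; the water relative to ground = (-0.994, -2.510) m/s.
Velocity relative to ground = (-3.682, -1.804) + (-0.994, -2.510) = (-4.676, -4.314) m/s.
Bearing = atan2(-4.68, -4.31) = 227.30° clockwise from north.

227.3°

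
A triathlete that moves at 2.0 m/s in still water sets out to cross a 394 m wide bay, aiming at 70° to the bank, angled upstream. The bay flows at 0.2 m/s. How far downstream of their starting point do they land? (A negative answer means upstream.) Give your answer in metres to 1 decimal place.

Perpendicular speed = 1.879 m/s; crossing time = 394 / 1.879 = 209.643 s.
Net downstream speed = -0.484 m/s.
Drift = -0.484 × 209.643 = -101.476 m (upstream).

-101.5 m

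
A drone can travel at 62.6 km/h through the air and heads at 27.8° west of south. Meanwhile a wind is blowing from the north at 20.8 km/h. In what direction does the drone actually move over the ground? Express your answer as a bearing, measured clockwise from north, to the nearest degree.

201°

Taking east as x and north as y: velocity relative to the air = (-29.196, -55.375) km/h; the air relative to ground = (0.000, -20.800) km/h.
Velocity relative to ground = (-29.196, -55.375) + (0.000, -20.800) = (-29.196, -76.175) km/h.
Bearing = atan2(-29.20, -76.17) = 200.97° clockwise from north.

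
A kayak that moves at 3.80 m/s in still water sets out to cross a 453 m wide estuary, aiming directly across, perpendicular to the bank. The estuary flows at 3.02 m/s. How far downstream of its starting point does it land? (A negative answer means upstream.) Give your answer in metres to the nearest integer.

360 m

Perpendicular speed = 3.800 m/s; crossing time = 453 / 3.800 = 119.211 s.
Net downstream speed = 3.020 m/s.
Drift = 3.020 × 119.211 = 360.016 m (downstream).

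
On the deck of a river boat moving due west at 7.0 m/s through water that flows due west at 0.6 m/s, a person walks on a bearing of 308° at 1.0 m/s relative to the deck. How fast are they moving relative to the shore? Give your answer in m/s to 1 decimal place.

8.4 m/s

In east/north components (m/s): person relative to river boat = (-0.788, 0.616); river boat relative to water = (-7.000, 0.000); water relative to ground = (-0.600, 0.000).
Sum = (-8.388, 0.616) m/s.
Speed = |(-8.388, 0.616)| = 8.411 m/s.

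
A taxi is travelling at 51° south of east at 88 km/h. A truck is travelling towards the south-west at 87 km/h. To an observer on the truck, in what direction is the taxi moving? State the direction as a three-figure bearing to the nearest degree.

093°

Taking east as x and north as y: taxi velocity = (55.380, -68.389) km/h; truck velocity = (-61.518, -61.518) km/h.
Velocity of taxi relative to truck = (55.380, -68.389) − (-61.518, -61.518) = (116.898, -6.871) km/h.
Bearing = atan2(116.90, -6.87) = 93.36° clockwise from north.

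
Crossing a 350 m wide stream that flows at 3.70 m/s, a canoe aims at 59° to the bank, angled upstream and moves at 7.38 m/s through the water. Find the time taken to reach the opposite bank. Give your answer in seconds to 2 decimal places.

The component of the canoe's velocity perpendicular to the bank is 7.38 × sin 59° = 6.326 m/s.
The flow acts along the bank and has no component across it.
Time = 350 / 6.326 = 55.328 s.

55.33 s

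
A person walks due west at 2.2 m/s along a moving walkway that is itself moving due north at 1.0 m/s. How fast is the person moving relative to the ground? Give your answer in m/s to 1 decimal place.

Taking east as x and north as y: moving walkway velocity = (0.000, 1.000) m/s; person velocity relative to moving walkway = (-2.200, 0.000) m/s.
Velocity relative to ground = (0.000, 1.000) + (-2.200, 0.000) = (-2.200, 1.000) m/s.
Speed = |(-2.200, 1.000)| = 2.417 m/s.

2.4 m/s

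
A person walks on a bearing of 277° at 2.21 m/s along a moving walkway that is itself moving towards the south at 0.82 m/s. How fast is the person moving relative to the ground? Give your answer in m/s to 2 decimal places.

2.26 m/s

Taking east as x and north as y: moving walkway velocity = (0.000, -0.820) m/s; person velocity relative to moving walkway = (-2.194, 0.269) m/s.
Velocity relative to ground = (0.000, -0.820) + (-2.194, 0.269) = (-2.194, -0.551) m/s.
Speed = |(-2.194, -0.551)| = 2.262 m/s.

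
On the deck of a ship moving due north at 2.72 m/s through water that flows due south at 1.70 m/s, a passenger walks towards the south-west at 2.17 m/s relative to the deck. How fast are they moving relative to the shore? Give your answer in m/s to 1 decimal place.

In east/north components (m/s): passenger relative to ship = (-1.534, -1.534); ship relative to water = (0.000, 2.720); water relative to ground = (0.000, -1.700).
Sum = (-1.534, -0.514) m/s.
Speed = |(-1.534, -0.514)| = 1.618 m/s.

1.6 m/s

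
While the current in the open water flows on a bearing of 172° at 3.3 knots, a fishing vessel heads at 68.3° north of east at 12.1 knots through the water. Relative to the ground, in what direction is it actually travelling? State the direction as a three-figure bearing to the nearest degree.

Taking east as x and north as y: velocity relative to the water = (4.474, 11.243) knots; the water relative to ground = (0.459, -3.268) knots.
Velocity relative to ground = (4.474, 11.243) + (0.459, -3.268) = (4.933, 7.975) knots.
Bearing = atan2(4.93, 7.97) = 31.74° clockwise from north.

032°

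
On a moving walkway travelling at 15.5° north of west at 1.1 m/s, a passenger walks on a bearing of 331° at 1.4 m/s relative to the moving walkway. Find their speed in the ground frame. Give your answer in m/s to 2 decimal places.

2.31 m/s

Taking east as x and north as y: moving walkway velocity = (-1.060, 0.294) m/s; passenger velocity relative to moving walkway = (-0.679, 1.224) m/s.
Velocity relative to ground = (-1.060, 0.294) + (-0.679, 1.224) = (-1.739, 1.518) m/s.
Speed = |(-1.739, 1.518)| = 2.308 m/s.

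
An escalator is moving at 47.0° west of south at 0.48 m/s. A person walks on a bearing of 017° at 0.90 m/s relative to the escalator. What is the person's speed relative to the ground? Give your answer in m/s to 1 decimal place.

Taking east as x and north as y: escalator velocity = (-0.351, -0.327) m/s; person velocity relative to escalator = (0.263, 0.861) m/s.
Velocity relative to ground = (-0.351, -0.327) + (0.263, 0.861) = (-0.088, 0.533) m/s.
Speed = |(-0.088, 0.533)| = 0.541 m/s.

0.5 m/s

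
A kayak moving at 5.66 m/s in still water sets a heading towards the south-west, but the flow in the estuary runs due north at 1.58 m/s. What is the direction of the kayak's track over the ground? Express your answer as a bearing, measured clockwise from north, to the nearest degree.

Taking east as x and north as y: velocity relative to the water = (-4.002, -4.002) m/s; the water relative to ground = (0.000, 1.580) m/s.
Velocity relative to ground = (-4.002, -4.002) + (0.000, 1.580) = (-4.002, -2.422) m/s.
Bearing = atan2(-4.00, -2.42) = 238.82° clockwise from north.

239°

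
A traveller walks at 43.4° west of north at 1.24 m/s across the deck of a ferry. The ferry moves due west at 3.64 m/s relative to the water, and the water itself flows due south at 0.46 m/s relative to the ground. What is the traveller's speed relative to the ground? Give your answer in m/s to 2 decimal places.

In east/north components (m/s): traveller relative to ferry = (-0.852, 0.901); ferry relative to water = (-3.640, 0.000); water relative to ground = (0.000, -0.460).
Sum = (-4.492, 0.441) m/s.
Speed = |(-4.492, 0.441)| = 4.514 m/s.

4.51 m/s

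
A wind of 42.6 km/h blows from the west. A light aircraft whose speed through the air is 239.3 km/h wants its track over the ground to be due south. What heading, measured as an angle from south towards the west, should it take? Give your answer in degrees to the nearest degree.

The wind pushes perpendicular to the desired track; the heading must have a component into the wind equal to 42.6 km/h: 239.3 sin θ = 42.6.
sin θ = 0.1780, so θ = 10.254°.

10°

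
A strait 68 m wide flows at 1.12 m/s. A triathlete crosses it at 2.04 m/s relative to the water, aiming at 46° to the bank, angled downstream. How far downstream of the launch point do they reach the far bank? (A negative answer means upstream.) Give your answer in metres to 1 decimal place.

Perpendicular speed = 1.467 m/s; crossing time = 68 / 1.467 = 46.339 s.
Net downstream speed = 2.537 m/s.
Drift = 2.537 × 46.339 = 117.566 m (downstream).

117.6 m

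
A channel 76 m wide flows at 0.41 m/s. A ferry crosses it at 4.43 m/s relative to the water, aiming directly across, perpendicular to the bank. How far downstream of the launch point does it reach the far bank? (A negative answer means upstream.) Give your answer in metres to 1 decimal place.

7.0 m

Perpendicular speed = 4.430 m/s; crossing time = 76 / 4.430 = 17.156 s.
Net downstream speed = 0.410 m/s.
Drift = 0.410 × 17.156 = 7.034 m (downstream).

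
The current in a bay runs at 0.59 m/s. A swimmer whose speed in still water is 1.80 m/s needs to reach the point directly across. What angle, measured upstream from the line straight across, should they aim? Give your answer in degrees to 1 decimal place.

To cancel the current, the upstream component of the swimmer's velocity must equal the flow: 1.80 sin θ = 0.59.
sin θ = 0.59 / 1.80 = 0.3278.
θ = arcsin(0.3278) = 19.134°.

19.1°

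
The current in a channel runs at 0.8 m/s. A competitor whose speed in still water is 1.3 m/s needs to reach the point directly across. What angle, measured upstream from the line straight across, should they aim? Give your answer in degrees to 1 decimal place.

38.0°

To cancel the current, the upstream component of the competitor's velocity must equal the flow: 1.3 sin θ = 0.8.
sin θ = 0.8 / 1.3 = 0.6154.
θ = arcsin(0.6154) = 37.980°.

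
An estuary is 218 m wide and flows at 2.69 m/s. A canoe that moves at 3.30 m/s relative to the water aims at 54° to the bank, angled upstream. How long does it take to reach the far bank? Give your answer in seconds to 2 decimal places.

The component of the canoe's velocity perpendicular to the bank is 3.30 × sin 54° = 2.670 m/s.
The current is parallel to the bank, so it does not affect the crossing time.
Time = 218 / 2.670 = 81.655 s.

81.66 s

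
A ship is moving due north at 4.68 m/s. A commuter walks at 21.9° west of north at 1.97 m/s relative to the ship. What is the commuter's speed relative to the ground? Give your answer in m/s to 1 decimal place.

Taking east as x and north as y: ship velocity = (0.000, 4.680) m/s; commuter velocity relative to ship = (-0.735, 1.828) m/s.
Velocity relative to ground = (0.000, 4.680) + (-0.735, 1.828) = (-0.735, 6.508) m/s.
Speed = |(-0.735, 6.508)| = 6.549 m/s.

6.5 m/s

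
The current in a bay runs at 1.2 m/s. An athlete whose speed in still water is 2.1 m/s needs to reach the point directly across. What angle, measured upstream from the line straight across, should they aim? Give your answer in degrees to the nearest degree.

To cancel the current, the upstream component of the athlete's velocity must equal the flow: 2.1 sin θ = 1.2.
sin θ = 1.2 / 2.1 = 0.5714.
θ = arcsin(0.5714) = 34.850°.

35°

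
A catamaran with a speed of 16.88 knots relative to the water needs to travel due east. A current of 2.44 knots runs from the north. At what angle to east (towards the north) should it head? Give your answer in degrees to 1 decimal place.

8.3°

The current pushes perpendicular to the desired track; the heading must have a component into the current equal to 2.44 knots: 16.88 sin θ = 2.44.
sin θ = 0.1445, so θ = 8.311°.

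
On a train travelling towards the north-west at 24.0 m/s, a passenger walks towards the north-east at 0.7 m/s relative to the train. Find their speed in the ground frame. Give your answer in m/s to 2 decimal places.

24.01 m/s

Taking east as x and north as y: train velocity = (-16.971, 16.971) m/s; passenger velocity relative to train = (0.495, 0.495) m/s.
Velocity relative to ground = (-16.971, 16.971) + (0.495, 0.495) = (-16.476, 17.466) m/s.
Speed = |(-16.476, 17.466)| = 24.010 m/s.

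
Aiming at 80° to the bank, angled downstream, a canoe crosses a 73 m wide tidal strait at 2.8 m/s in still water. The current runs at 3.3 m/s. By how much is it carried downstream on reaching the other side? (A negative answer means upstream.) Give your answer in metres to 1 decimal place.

100.2 m

Perpendicular speed = 2.757 m/s; crossing time = 73 / 2.757 = 26.474 s.
Net downstream speed = 3.786 m/s.
Drift = 3.786 × 26.474 = 100.235 m (downstream).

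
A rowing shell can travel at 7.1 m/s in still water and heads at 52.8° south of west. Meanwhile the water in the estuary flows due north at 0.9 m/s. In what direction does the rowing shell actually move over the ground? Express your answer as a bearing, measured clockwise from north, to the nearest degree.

Taking east as x and north as y: velocity relative to the water = (-4.293, -5.655) m/s; the water relative to ground = (0.000, 0.900) m/s.
Velocity relative to ground = (-4.293, -5.655) + (0.000, 0.900) = (-4.293, -4.755) m/s.
Bearing = atan2(-4.29, -4.76) = 222.07° clockwise from north.

222°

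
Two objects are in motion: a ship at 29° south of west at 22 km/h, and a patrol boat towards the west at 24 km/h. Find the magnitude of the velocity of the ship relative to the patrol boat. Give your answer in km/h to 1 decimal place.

11.7 km/h

Taking east as x and north as y: ship velocity = (-19.242, -10.666) km/h; patrol boat velocity = (-24.000, 0.000) km/h.
Velocity of ship relative to patrol boat = (-19.242, -10.666) − (-24.000, 0.000) = (4.758, -10.666) km/h.
Magnitude = |(4.758, -10.666)| = 11.679 km/h.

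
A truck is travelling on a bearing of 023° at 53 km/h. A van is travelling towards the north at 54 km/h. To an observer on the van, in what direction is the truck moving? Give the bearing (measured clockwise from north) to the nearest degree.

104°

Taking east as x and north as y: truck velocity = (20.709, 48.787) km/h; van velocity = (0.000, 54.000) km/h.
Velocity of truck relative to van = (20.709, 48.787) − (0.000, 54.000) = (20.709, -5.213) km/h.
Bearing = atan2(20.71, -5.21) = 104.13° clockwise from north.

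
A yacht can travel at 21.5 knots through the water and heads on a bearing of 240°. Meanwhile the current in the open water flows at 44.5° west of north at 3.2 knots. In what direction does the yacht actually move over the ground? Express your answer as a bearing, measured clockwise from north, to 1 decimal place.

247.9°

Taking east as x and north as y: velocity relative to the water = (-18.620, -10.750) knots; the water relative to ground = (-2.243, 2.282) knots.
Velocity relative to ground = (-18.620, -10.750) + (-2.243, 2.282) = (-20.862, -8.468) knots.
Bearing = atan2(-20.86, -8.47) = 247.91° clockwise from north.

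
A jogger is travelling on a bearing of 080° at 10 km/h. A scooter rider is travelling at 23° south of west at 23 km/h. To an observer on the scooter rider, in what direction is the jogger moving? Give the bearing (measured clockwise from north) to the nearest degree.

Taking east as x and north as y: jogger velocity = (9.848, 1.736) km/h; scooter rider velocity = (-21.172, -8.987) km/h.
Velocity of jogger relative to scooter rider = (9.848, 1.736) − (-21.172, -8.987) = (31.020, 10.723) km/h.
Bearing = atan2(31.02, 10.72) = 70.93° clockwise from north.

071°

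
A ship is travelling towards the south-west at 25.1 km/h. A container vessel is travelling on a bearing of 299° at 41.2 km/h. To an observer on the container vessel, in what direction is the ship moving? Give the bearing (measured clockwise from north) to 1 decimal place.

154.1°

Taking east as x and north as y: ship velocity = (-17.748, -17.748) km/h; container vessel velocity = (-36.034, 19.974) km/h.
Velocity of ship relative to container vessel = (-17.748, -17.748) − (-36.034, 19.974) = (18.286, -37.723) km/h.
Bearing = atan2(18.29, -37.72) = 154.14° clockwise from north.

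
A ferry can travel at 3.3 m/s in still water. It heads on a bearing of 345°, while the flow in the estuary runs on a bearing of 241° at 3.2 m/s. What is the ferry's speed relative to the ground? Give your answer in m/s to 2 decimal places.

4.00 m/s

Taking east as x and north as y: velocity relative to the water = (-0.854, 3.188) m/s; the water relative to ground = (-2.799, -1.551) m/s.
Velocity relative to ground = (-0.854, 3.188) + (-2.799, -1.551) = (-3.653, 1.636) m/s.
Speed = |(-3.653, 1.636)| = 4.003 m/s.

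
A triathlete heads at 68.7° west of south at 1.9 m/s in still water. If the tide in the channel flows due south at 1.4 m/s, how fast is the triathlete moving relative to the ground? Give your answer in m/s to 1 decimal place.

Taking east as x and north as y: velocity relative to the water = (-1.770, -0.690) m/s; the water relative to ground = (0.000, -1.400) m/s.
Velocity relative to ground = (-1.770, -0.690) + (0.000, -1.400) = (-1.770, -2.090) m/s.
Speed = |(-1.770, -2.090)| = 2.739 m/s.

2.7 m/s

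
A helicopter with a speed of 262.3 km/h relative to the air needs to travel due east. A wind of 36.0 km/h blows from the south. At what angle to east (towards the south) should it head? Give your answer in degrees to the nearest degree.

The wind pushes perpendicular to the desired track; the heading must have a component into the wind equal to 36.0 km/h: 262.3 sin θ = 36.0.
sin θ = 0.1372, so θ = 7.889°.

8°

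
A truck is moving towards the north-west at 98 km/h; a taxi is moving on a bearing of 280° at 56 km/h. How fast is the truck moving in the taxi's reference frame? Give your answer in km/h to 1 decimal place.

61.2 km/h

Taking east as x and north as y: truck velocity = (-69.296, 69.296) km/h; taxi velocity = (-55.149, 9.724) km/h.
Velocity of truck relative to taxi = (-69.296, 69.296) − (-55.149, 9.724) = (-14.147, 59.572) km/h.
Magnitude = |(-14.147, 59.572)| = 61.229 km/h.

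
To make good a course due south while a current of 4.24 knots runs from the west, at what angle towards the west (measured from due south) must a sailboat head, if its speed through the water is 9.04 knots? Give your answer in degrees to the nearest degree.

28°

The current pushes perpendicular to the desired track; the heading must have a component into the current equal to 4.24 knots: 9.04 sin θ = 4.24.
sin θ = 0.4690, so θ = 27.971°.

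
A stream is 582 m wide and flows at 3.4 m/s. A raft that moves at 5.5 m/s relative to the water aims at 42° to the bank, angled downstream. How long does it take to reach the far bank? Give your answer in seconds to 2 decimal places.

158.14 s

The component of the raft's velocity perpendicular to the bank is 5.5 × sin 42° = 3.680 m/s.
The current is parallel to the bank, so it does not affect the crossing time.
Time = 582 / 3.680 = 158.143 s.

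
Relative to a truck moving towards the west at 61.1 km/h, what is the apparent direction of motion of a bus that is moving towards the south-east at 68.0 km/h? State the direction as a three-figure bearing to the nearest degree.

114°

Taking east as x and north as y: bus velocity = (48.083, -48.083) km/h; truck velocity = (-61.100, 0.000) km/h.
Velocity of bus relative to truck = (48.083, -48.083) − (-61.100, 0.000) = (109.183, -48.083) km/h.
Bearing = atan2(109.18, -48.08) = 113.77° clockwise from north.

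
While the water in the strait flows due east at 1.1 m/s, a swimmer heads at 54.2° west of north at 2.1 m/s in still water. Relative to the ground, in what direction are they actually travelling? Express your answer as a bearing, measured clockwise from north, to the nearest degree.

334°

Taking east as x and north as y: velocity relative to the water = (-1.703, 1.228) m/s; the water relative to ground = (1.100, 0.000) m/s.
Velocity relative to ground = (-1.703, 1.228) + (1.100, 0.000) = (-0.603, 1.228) m/s.
Bearing = atan2(-0.60, 1.23) = 333.85° clockwise from north.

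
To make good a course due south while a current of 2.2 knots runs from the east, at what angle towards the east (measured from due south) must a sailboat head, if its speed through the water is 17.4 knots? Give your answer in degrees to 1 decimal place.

7.3°

The current pushes perpendicular to the desired track; the heading must have a component into the current equal to 2.2 knots: 17.4 sin θ = 2.2.
sin θ = 0.1264, so θ = 7.264°.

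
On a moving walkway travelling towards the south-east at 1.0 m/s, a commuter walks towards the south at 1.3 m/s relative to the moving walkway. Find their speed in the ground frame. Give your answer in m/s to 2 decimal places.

Taking east as x and north as y: moving walkway velocity = (0.707, -0.707) m/s; commuter velocity relative to moving walkway = (0.000, -1.300) m/s.
Velocity relative to ground = (0.707, -0.707) + (0.000, -1.300) = (0.707, -2.007) m/s.
Speed = |(0.707, -2.007)| = 2.128 m/s.

2.13 m/s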